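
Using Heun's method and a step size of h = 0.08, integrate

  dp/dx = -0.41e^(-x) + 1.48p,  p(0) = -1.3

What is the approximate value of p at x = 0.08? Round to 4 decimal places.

Heun: k1 = f(x_n, p_n); k2 = f(x_n + h, p_n + h·k1); p_{n+1} = p_n + (h/2)·(k1 + k2).
x=0.000000, p=-1.300000:
  k1 = f(0.000000, -1.300000) = -2.334000
  k2 = f(0.080000, -1.486720) = -2.578823
  p ← -1.300000 + (0.08/2)·(-2.334000 + (-2.578823)) = -1.496513
p(0.08) ≈ -1.4965

-1.4965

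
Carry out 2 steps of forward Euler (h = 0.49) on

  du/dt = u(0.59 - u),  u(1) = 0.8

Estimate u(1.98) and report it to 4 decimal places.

Euler: u_{n+1} = u_n + h·f(t_n, u_n).
t=1.000000, u=0.800000: f=-0.168000 → u ← 0.800000 + 0.49·(-0.168000) = 0.717680
t=1.490000, u=0.717680: f=-0.091633 → u ← 0.717680 + 0.49·(-0.091633) = 0.672780
u(1.98) ≈ 0.6728

0.6728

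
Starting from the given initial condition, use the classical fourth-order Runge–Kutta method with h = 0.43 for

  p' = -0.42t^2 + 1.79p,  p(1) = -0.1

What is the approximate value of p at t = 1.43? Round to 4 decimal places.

-0.6021

RK4: k1 = f(t_n, p_n); k2 = f(t_n + h/2, p_n + (h/2)·k1); k3 = f(t_n + h/2, p_n + (h/2)·k2); k4 = f(t_n + h, p_n + h·k3); p_{n+1} = p_n + (h/6)·(k1 + 2k2 + 2k3 + k4).
t=1.000000, p=-0.100000:
  k1 = f(1.000000, -0.100000) = -0.599000
  k2 = f(1.215000, -0.228785) = -1.029540
  k3 = f(1.215000, -0.321351) = -1.195233
  k4 = f(1.430000, -0.613950) = -1.957829
  p ← -0.100000 + (0.43/6)·(k1 + 2k2 + 2k3 + k4) = -0.602123
p(1.43) ≈ -0.6021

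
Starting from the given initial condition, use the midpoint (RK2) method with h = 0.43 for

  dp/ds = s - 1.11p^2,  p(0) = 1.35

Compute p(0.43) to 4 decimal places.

1.0428

Midpoint: k1 = f(s_n, p_n); k2 = f(s_n + h/2, p_n + (h/2)·k1); p_{n+1} = p_n + h·k2.
s=0.000000, p=1.350000:
  k1 = f(0.000000, 1.350000) = -2.022975
  k2 = f(0.215000, 0.915060) = -0.714442
  p ← 1.350000 + 0.43·(-0.714442) = 1.042790
p(0.43) ≈ 1.0428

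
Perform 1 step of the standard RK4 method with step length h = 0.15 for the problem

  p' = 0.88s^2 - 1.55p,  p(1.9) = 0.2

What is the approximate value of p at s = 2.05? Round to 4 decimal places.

0.6195

RK4: k1 = f(s_n, p_n); k2 = f(s_n + h/2, p_n + (h/2)·k1); k3 = f(s_n + h/2, p_n + (h/2)·k2); k4 = f(s_n + h, p_n + h·k3); p_{n+1} = p_n + (h/6)·(k1 + 2k2 + 2k3 + k4).
s=1.900000, p=0.200000:
  k1 = f(1.900000, 0.200000) = 2.866800
  k2 = f(1.975000, 0.415010) = 2.789284
  k3 = f(1.975000, 0.409196) = 2.798296
  k4 = f(2.050000, 0.619744) = 2.737596
  p ← 0.200000 + (0.15/6)·(k1 + 2k2 + 2k3 + k4) = 0.619489
p(2.05) ≈ 0.6195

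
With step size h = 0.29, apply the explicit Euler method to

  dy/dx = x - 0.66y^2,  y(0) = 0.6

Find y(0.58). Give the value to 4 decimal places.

Euler: y_{n+1} = y_n + h·f(x_n, y_n).
x=0.000000, y=0.600000: f=-0.237600 → y ← 0.600000 + 0.29·(-0.237600) = 0.531096
x=0.290000, y=0.531096: f=0.103838 → y ← 0.531096 + 0.29·0.103838 = 0.561209
y(0.58) ≈ 0.5612

0.5612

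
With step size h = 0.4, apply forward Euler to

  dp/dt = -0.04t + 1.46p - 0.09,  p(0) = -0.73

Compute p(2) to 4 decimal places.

Euler: p_{n+1} = p_n + h·f(t_n, p_n).
t=0.000000, p=-0.730000: f=-1.155800 → p ← -0.730000 + 0.4·(-1.155800) = -1.192320
t=0.400000, p=-1.192320: f=-1.846787 → p ← -1.192320 + 0.4·(-1.846787) = -1.931035
t=0.800000, p=-1.931035: f=-2.941311 → p ← -1.931035 + 0.4·(-2.941311) = -3.107559
t=1.200000, p=-3.107559: f=-4.675037 → p ← -3.107559 + 0.4·(-4.675037) = -4.977574
t=1.600000, p=-4.977574: f=-7.421258 → p ← -4.977574 + 0.4·(-7.421258) = -7.946077
p(2) ≈ -7.9461

-7.9461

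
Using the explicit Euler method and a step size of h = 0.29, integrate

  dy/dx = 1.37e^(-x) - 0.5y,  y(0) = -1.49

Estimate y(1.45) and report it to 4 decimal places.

Euler: y_{n+1} = y_n + h·f(x_n, y_n).
x=0.000000, y=-1.490000: f=2.115000 → y ← -1.490000 + 0.29·2.115000 = -0.876650
x=0.290000, y=-0.876650: f=1.463446 → y ← -0.876650 + 0.29·1.463446 = -0.452251
x=0.580000, y=-0.452251: f=0.993186 → y ← -0.452251 + 0.29·0.993186 = -0.164227
x=0.870000, y=-0.164227: f=0.656077 → y ← -0.164227 + 0.29·0.656077 = 0.026036
x=1.160000, y=0.026036: f=0.416458 → y ← 0.026036 + 0.29·0.416458 = 0.146809
y(1.45) ≈ 0.1468

0.1468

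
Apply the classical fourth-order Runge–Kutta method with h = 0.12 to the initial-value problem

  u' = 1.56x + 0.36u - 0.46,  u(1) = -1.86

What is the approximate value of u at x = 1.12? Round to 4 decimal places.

-1.7958

RK4: k1 = f(x_n, u_n); k2 = f(x_n + h/2, u_n + (h/2)·k1); k3 = f(x_n + h/2, u_n + (h/2)·k2); k4 = f(x_n + h, u_n + h·k3); u_{n+1} = u_n + (h/6)·(k1 + 2k2 + 2k3 + k4).
x=1.000000, u=-1.860000:
  k1 = f(1.000000, -1.860000) = 0.430400
  k2 = f(1.060000, -1.834176) = 0.533297
  k3 = f(1.060000, -1.828002) = 0.535519
  k4 = f(1.120000, -1.795738) = 0.640734
  u ← -1.860000 + (0.12/6)·(k1 + 2k2 + 2k3 + k4) = -1.795825
u(1.12) ≈ -1.7958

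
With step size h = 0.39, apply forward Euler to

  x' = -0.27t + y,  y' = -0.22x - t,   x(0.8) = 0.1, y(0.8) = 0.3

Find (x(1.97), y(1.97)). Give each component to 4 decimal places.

-0.3604, -1.1122

Euler on (x,y): x_{n+1} = x_n + h·x', y_{n+1} = y_n + h·y'.
0.800000: (0.100000, 0.300000); f=(0.084000, -0.822000) → (0.132760, -0.020580)
1.190000: (0.132760, -0.020580); f=(-0.341880, -1.219207) → (-0.000573, -0.496071)
1.580000: (-0.000573, -0.496071); f=(-0.922671, -1.579874) → (-0.360415, -1.112222)
(x(1.97), y(1.97)) ≈ (-0.3604, -1.1122)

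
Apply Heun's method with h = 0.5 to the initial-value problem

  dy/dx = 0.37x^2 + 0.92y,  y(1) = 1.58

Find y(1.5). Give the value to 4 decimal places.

Heun: k1 = f(x_n, y_n); k2 = f(x_n + h, y_n + h·k1); y_{n+1} = y_n + (h/2)·(k1 + k2).
x=1.000000, y=1.580000:
  k1 = f(1.000000, 1.580000) = 1.823600
  k2 = f(1.500000, 2.491800) = 3.124956
  y ← 1.580000 + (0.5/2)·(1.823600 + 3.124956) = 2.817139
y(1.5) ≈ 2.8171

2.8171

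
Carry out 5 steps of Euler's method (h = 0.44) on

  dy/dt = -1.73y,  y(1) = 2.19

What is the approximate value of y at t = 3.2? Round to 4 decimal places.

Euler: y_{n+1} = y_n + h·f(t_n, y_n).
t=1.000000, y=2.190000: f=-3.788700 → y ← 2.190000 + 0.44·(-3.788700) = 0.522972
t=1.440000, y=0.522972: f=-0.904742 → y ← 0.522972 + 0.44·(-0.904742) = 0.124886
t=1.880000, y=0.124886: f=-0.216052 → y ← 0.124886 + 0.44·(-0.216052) = 0.029823
t=2.320000, y=0.029823: f=-0.051593 → y ← 0.029823 + 0.44·(-0.051593) = 0.007122
t=2.760000, y=0.007122: f=-0.012320 → y ← 0.007122 + 0.44·(-0.012320) = 0.001701
y(3.2) ≈ 0.0017

0.0017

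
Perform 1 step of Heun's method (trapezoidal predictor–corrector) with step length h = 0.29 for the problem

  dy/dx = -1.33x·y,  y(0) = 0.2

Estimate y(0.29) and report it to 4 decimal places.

0.1888

Heun: k1 = f(x_n, y_n); k2 = f(x_n + h, y_n + h·k1); y_{n+1} = y_n + (h/2)·(k1 + k2).
x=0.000000, y=0.200000:
  k1 = f(0.000000, 0.200000) = 0.000000
  k2 = f(0.290000, 0.200000) = -0.077140
  y ← 0.200000 + (0.29/2)·(0.000000 + (-0.077140)) = 0.188815
y(0.29) ≈ 0.1888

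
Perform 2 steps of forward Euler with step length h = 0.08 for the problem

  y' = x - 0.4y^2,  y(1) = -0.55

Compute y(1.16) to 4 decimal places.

-0.4006

Euler: y_{n+1} = y_n + h·f(x_n, y_n).
x=1.000000, y=-0.550000: f=0.879000 → y ← -0.550000 + 0.08·0.879000 = -0.479680
x=1.080000, y=-0.479680: f=0.987963 → y ← -0.479680 + 0.08·0.987963 = -0.400643
y(1.16) ≈ -0.4006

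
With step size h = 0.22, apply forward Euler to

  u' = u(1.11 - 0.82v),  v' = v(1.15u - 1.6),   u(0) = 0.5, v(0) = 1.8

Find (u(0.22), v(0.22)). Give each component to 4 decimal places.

Euler on (u,v): u_{n+1} = u_n + h·u', v_{n+1} = v_n + h·v'.
0.000000: (0.500000, 1.800000); f=(-0.183000, -1.845000) → (0.459740, 1.394100)
(u(0.22), v(0.22)) ≈ (0.4597, 1.3941)

0.4597, 1.3941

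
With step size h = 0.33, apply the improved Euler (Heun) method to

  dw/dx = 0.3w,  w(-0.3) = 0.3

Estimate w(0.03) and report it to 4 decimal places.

Heun: k1 = f(x_n, w_n); k2 = f(x_n + h, w_n + h·k1); w_{n+1} = w_n + (h/2)·(k1 + k2).
x=-0.300000, w=0.300000:
  k1 = f(-0.300000, 0.300000) = 0.090000
  k2 = f(0.030000, 0.329700) = 0.098910
  w ← 0.300000 + (0.33/2)·(0.090000 + 0.098910) = 0.331170
w(0.03) ≈ 0.3312

0.3312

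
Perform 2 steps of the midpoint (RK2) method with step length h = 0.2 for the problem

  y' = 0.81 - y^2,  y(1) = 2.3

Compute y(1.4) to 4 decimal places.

Midpoint: k1 = f(t_n, y_n); k2 = f(t_n + h/2, y_n + (h/2)·k1); y_{n+1} = y_n + h·k2.
t=1.000000, y=2.300000:
  k1 = f(1.000000, 2.300000) = -4.480000
  k2 = f(1.100000, 1.852000) = -2.619904
  y ← 2.300000 + 0.2·(-2.619904) = 1.776019
t=1.200000, y=1.776019:
  k1 = f(1.200000, 1.776019) = -2.344244
  k2 = f(1.300000, 1.541595) = -1.566514
  y ← 1.776019 + 0.2·(-1.566514) = 1.462716
y(1.4) ≈ 1.4627

1.4627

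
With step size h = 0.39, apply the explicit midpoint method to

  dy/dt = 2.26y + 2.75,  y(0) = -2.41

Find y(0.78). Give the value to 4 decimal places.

Midpoint: k1 = f(t_n, y_n); k2 = f(t_n + h/2, y_n + (h/2)·k1); y_{n+1} = y_n + h·k2.
t=0.000000, y=-2.410000:
  k1 = f(0.000000, -2.410000) = -2.696600
  k2 = f(0.195000, -2.935837) = -3.884992
  y ← -2.410000 + 0.39·(-3.884992) = -3.925147
t=0.390000, y=-3.925147:
  k1 = f(0.390000, -3.925147) = -6.120832
  k2 = f(0.585000, -5.118709) = -8.818282
  y ← -3.925147 + 0.39·(-8.818282) = -7.364277
y(0.78) ≈ -7.3643

-7.3643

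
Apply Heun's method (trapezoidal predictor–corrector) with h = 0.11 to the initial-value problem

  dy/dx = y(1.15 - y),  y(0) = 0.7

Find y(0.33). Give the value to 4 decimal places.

0.7986

Heun: k1 = f(x_n, y_n); k2 = f(x_n + h, y_n + h·k1); y_{n+1} = y_n + (h/2)·(k1 + k2).
x=0.000000, y=0.700000:
  k1 = f(0.000000, 0.700000) = 0.315000
  k2 = f(0.110000, 0.734650) = 0.305137
  y ← 0.700000 + (0.11/2)·(0.315000 + 0.305137) = 0.734108
x=0.110000, y=0.734108:
  k1 = f(0.110000, 0.734108) = 0.305310
  k2 = f(0.220000, 0.767692) = 0.293495
  y ← 0.734108 + (0.11/2)·(0.305310 + 0.293495) = 0.767042
x=0.220000, y=0.767042:
  k1 = f(0.220000, 0.767042) = 0.293745
  k2 = f(0.330000, 0.799354) = 0.280290
  y ← 0.767042 + (0.11/2)·(0.293745 + 0.280290) = 0.798614
y(0.33) ≈ 0.7986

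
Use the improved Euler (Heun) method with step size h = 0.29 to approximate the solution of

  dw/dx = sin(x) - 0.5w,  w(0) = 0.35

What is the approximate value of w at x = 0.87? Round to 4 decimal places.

Heun: k1 = f(x_n, w_n); k2 = f(x_n + h, w_n + h·k1); w_{n+1} = w_n + (h/2)·(k1 + k2).
x=0.000000, w=0.350000:
  k1 = f(0.000000, 0.350000) = -0.175000
  k2 = f(0.290000, 0.299250) = 0.136327
  w ← 0.350000 + (0.29/2)·(-0.175000 + 0.136327) = 0.344392
x=0.290000, w=0.344392:
  k1 = f(0.290000, 0.344392) = 0.113756
  k2 = f(0.580000, 0.377382) = 0.359333
  w ← 0.344392 + (0.29/2)·(0.113756 + 0.359333) = 0.412990
x=0.580000, w=0.412990:
  k1 = f(0.580000, 0.412990) = 0.341529
  k2 = f(0.870000, 0.512034) = 0.508312
  w ← 0.412990 + (0.29/2)·(0.341529 + 0.508312) = 0.536217
w(0.87) ≈ 0.5362

0.5362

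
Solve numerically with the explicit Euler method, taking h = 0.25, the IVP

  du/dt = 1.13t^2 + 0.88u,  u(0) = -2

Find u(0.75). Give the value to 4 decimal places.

Euler: u_{n+1} = u_n + h·f(t_n, u_n).
t=0.000000, u=-2.000000: f=-1.760000 → u ← -2.000000 + 0.25·(-1.760000) = -2.440000
t=0.250000, u=-2.440000: f=-2.076575 → u ← -2.440000 + 0.25·(-2.076575) = -2.959144
t=0.500000, u=-2.959144: f=-2.321547 → u ← -2.959144 + 0.25·(-2.321547) = -3.539530
u(0.75) ≈ -3.5395

-3.5395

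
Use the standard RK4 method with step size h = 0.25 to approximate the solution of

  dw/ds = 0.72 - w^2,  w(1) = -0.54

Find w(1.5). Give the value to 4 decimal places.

-0.2686

RK4: k1 = f(s_n, w_n); k2 = f(s_n + h/2, w_n + (h/2)·k1); k3 = f(s_n + h/2, w_n + (h/2)·k2); k4 = f(s_n + h, w_n + h·k3); w_{n+1} = w_n + (h/6)·(k1 + 2k2 + 2k3 + k4).
s=1.000000, w=-0.540000:
  k1 = f(1.000000, -0.540000) = 0.428400
  k2 = f(1.125000, -0.486450) = 0.483366
  k3 = f(1.125000, -0.479579) = 0.490004
  k4 = f(1.250000, -0.417499) = 0.545695
  w ← -0.540000 + (0.25/6)·(k1 + 2k2 + 2k3 + k4) = -0.418299
s=1.250000, w=-0.418299:
  k1 = f(1.250000, -0.418299) = 0.545026
  k2 = f(1.375000, -0.350170) = 0.597381
  k3 = f(1.375000, -0.343626) = 0.601921
  k4 = f(1.500000, -0.267818) = 0.648273
  w ← -0.418299 + (0.25/6)·(k1 + 2k2 + 2k3 + k4) = -0.268636
w(1.5) ≈ -0.2686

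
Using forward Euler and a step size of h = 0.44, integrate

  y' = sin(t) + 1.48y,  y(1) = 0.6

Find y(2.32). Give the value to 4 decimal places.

Euler: y_{n+1} = y_n + h·f(t_n, y_n).
t=1.000000, y=0.600000: f=1.729471 → y ← 0.600000 + 0.44·1.729471 = 1.360967
t=1.440000, y=1.360967: f=3.005690 → y ← 1.360967 + 0.44·3.005690 = 2.683471
t=1.880000, y=2.683471: f=4.924113 → y ← 2.683471 + 0.44·4.924113 = 4.850080
y(2.32) ≈ 4.8501

4.8501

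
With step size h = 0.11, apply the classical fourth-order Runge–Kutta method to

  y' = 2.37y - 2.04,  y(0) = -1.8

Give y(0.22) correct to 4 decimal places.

RK4: k1 = f(x_n, y_n); k2 = f(x_n + h/2, y_n + (h/2)·k1); k3 = f(x_n + h/2, y_n + (h/2)·k2); k4 = f(x_n + h, y_n + h·k3); y_{n+1} = y_n + (h/6)·(k1 + 2k2 + 2k3 + k4).
x=0.000000, y=-1.800000:
  k1 = f(0.000000, -1.800000) = -6.306000
  k2 = f(0.055000, -2.146830) = -7.127987
  k3 = f(0.055000, -2.192039) = -7.235133
  k4 = f(0.110000, -2.595865) = -8.192199
  y ← -1.800000 + (0.11/6)·(k1 + 2k2 + 2k3 + k4) = -2.592448
x=0.110000, y=-2.592448:
  k1 = f(0.110000, -2.592448) = -8.184102
  k2 = f(0.165000, -3.042574) = -9.250900
  k3 = f(0.165000, -3.101248) = -9.389957
  k4 = f(0.220000, -3.625343) = -10.632064
  y ← -2.592448 + (0.11/6)·(k1 + 2k2 + 2k3 + k4) = -3.620909
y(0.22) ≈ -3.6209

-3.6209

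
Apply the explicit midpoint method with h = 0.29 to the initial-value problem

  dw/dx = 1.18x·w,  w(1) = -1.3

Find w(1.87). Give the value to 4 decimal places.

-5.3080

Midpoint: k1 = f(x_n, w_n); k2 = f(x_n + h/2, w_n + (h/2)·k1); w_{n+1} = w_n + h·k2.
x=1.000000, w=-1.300000:
  k1 = f(1.000000, -1.300000) = -1.534000
  k2 = f(1.145000, -1.522430) = -2.056955
  w ← -1.300000 + 0.29·(-2.056955) = -1.896517
x=1.290000, w=-1.896517:
  k1 = f(1.290000, -1.896517) = -2.886878
  k2 = f(1.435000, -2.315114) = -3.920183
  w ← -1.896517 + 0.29·(-3.920183) = -3.033370
x=1.580000, w=-3.033370:
  k1 = f(1.580000, -3.033370) = -5.655415
  k2 = f(1.725000, -3.853405) = -7.843607
  w ← -3.033370 + 0.29·(-7.843607) = -5.308016
w(1.87) ≈ -5.3080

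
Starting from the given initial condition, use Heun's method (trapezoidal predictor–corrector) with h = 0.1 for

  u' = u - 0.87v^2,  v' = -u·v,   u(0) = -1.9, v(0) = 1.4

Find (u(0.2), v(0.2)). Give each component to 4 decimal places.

-2.8942, 2.2175

Heun on (u,v): k1 = f(x_n, state_n); k2 = f(x_n + h, state_n + h·k1); state_{n+1} = state_n + (h/2)·(k1 + k2).
0.000000: (-1.900000, 1.400000)
  k1 = (-3.605200, 2.660000)
  predictor → (-2.260520, 1.666000)
  k2 = (-4.675254, 3.766026)
  → (-2.314023, 1.721301)
0.100000: (-2.314023, 1.721301)
  k1 = (-4.891727, 3.983130)
  predictor → (-2.803195, 2.119614)
  k2 = (-6.711901, 5.941693)
  → (-2.894204, 2.217542)
(u(0.2), v(0.2)) ≈ (-2.8942, 2.2175)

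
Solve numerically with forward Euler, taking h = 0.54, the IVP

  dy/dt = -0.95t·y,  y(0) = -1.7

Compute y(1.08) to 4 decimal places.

Euler: y_{n+1} = y_n + h·f(t_n, y_n).
t=0.000000, y=-1.700000: f=0.000000 → y ← -1.700000 + 0.54·0.000000 = -1.700000
t=0.540000, y=-1.700000: f=0.872100 → y ← -1.700000 + 0.54·0.872100 = -1.229066
y(1.08) ≈ -1.2291

-1.2291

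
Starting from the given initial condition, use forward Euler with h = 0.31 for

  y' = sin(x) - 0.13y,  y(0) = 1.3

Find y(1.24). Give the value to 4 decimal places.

1.6112

Euler: y_{n+1} = y_n + h·f(x_n, y_n).
x=0.000000, y=1.300000: f=-0.169000 → y ← 1.300000 + 0.31·(-0.169000) = 1.247610
x=0.310000, y=1.247610: f=0.142869 → y ← 1.247610 + 0.31·0.142869 = 1.291899
x=0.620000, y=1.291899: f=0.413088 → y ← 1.291899 + 0.31·0.413088 = 1.419957
x=0.930000, y=1.419957: f=0.617026 → y ← 1.419957 + 0.31·0.617026 = 1.611235
y(1.24) ≈ 1.6112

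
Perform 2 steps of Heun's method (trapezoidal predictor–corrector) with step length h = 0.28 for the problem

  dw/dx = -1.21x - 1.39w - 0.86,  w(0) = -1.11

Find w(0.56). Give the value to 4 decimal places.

-1.0067

Heun: k1 = f(x_n, w_n); k2 = f(x_n + h, w_n + h·k1); w_{n+1} = w_n + (h/2)·(k1 + k2).
x=0.000000, w=-1.110000:
  k1 = f(0.000000, -1.110000) = 0.682900
  k2 = f(0.280000, -0.918788) = 0.078315
  w ← -1.110000 + (0.28/2)·(0.682900 + 0.078315) = -1.003430
x=0.280000, w=-1.003430:
  k1 = f(0.280000, -1.003430) = 0.195967
  k2 = f(0.560000, -0.948559) = -0.219103
  w ← -1.003430 + (0.28/2)·(0.195967 + (-0.219103)) = -1.006669
w(0.56) ≈ -1.0067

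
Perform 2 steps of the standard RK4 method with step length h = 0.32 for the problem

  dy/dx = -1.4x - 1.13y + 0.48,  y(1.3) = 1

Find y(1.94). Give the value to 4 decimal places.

-0.3537

RK4: k1 = f(x_n, y_n); k2 = f(x_n + h/2, y_n + (h/2)·k1); k3 = f(x_n + h/2, y_n + (h/2)·k2); k4 = f(x_n + h, y_n + h·k3); y_{n+1} = y_n + (h/6)·(k1 + 2k2 + 2k3 + k4).
x=1.300000, y=1.000000:
  k1 = f(1.300000, 1.000000) = -2.470000
  k2 = f(1.460000, 0.604800) = -2.247424
  k3 = f(1.460000, 0.640412) = -2.287666
  k4 = f(1.620000, 0.267947) = -2.090780
  y ← 1.000000 + (0.32/6)·(k1 + 2k2 + 2k3 + k4) = 0.273015
x=1.620000, y=0.273015:
  k1 = f(1.620000, 0.273015) = -2.096508
  k2 = f(1.780000, -0.062426) = -1.941459
  k3 = f(1.780000, -0.037618) = -1.969492
  k4 = f(1.940000, -0.357222) = -1.832339
  y ← 0.273015 + (0.32/6)·(k1 + 2k2 + 2k3 + k4) = -0.353691
y(1.94) ≈ -0.3537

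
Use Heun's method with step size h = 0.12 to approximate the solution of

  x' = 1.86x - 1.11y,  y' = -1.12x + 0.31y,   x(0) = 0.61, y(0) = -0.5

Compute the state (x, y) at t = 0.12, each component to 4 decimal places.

0.8421, -0.6161

Heun on (x,y): k1 = f(t_n, state_n); k2 = f(t_n + h, state_n + h·k1); state_{n+1} = state_n + (h/2)·(k1 + k2).
0.000000: (0.610000, -0.500000)
  k1 = (1.689600, -0.838200)
  predictor → (0.812752, -0.600584)
  k2 = (2.178367, -1.096463)
  → (0.842078, -0.616080)
(x(0.12), y(0.12)) ≈ (0.8421, -0.6161)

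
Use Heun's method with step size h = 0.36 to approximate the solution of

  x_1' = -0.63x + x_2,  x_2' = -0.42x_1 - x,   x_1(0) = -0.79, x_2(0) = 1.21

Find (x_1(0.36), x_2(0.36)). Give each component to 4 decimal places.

Heun on (x_1,x_2): k1 = f(x_n, state_n); k2 = f(x_n + h, state_n + h·k1); state_{n+1} = state_n + (h/2)·(k1 + k2).
0.000000: (-0.790000, 1.210000)
  k1 = (1.210000, 0.331800)
  predictor → (-0.354400, 1.329448)
  k2 = (1.102648, -0.211152)
  → (-0.373723, 1.231717)
(x_1(0.36), x_2(0.36)) ≈ (-0.3737, 1.2317)

-0.3737, 1.2317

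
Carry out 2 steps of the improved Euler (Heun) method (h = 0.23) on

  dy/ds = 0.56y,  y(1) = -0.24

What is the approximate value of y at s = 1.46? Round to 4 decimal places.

-0.3103

Heun: k1 = f(s_n, y_n); k2 = f(s_n + h, y_n + h·k1); y_{n+1} = y_n + (h/2)·(k1 + k2).
s=1.000000, y=-0.240000:
  k1 = f(1.000000, -0.240000) = -0.134400
  k2 = f(1.230000, -0.270912) = -0.151711
  y ← -0.240000 + (0.23/2)·(-0.134400 + (-0.151711)) = -0.272903
s=1.230000, y=-0.272903:
  k1 = f(1.230000, -0.272903) = -0.152826
  k2 = f(1.460000, -0.308053) = -0.172509
  y ← -0.272903 + (0.23/2)·(-0.152826 + (-0.172509)) = -0.310316
y(1.46) ≈ -0.3103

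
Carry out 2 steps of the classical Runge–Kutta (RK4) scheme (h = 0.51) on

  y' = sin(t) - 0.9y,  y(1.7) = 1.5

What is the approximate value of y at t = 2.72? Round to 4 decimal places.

1.0812

RK4: k1 = f(t_n, y_n); k2 = f(t_n + h/2, y_n + (h/2)·k1); k3 = f(t_n + h/2, y_n + (h/2)·k2); k4 = f(t_n + h, y_n + h·k3); y_{n+1} = y_n + (h/6)·(k1 + 2k2 + 2k3 + k4).
t=1.700000, y=1.500000:
  k1 = f(1.700000, 1.500000) = -0.358335
  k2 = f(1.955000, 1.408625) = -0.340665
  k3 = f(1.955000, 1.413130) = -0.344720
  k4 = f(2.210000, 1.324193) = -0.389202
  y ← 1.500000 + (0.51/6)·(k1 + 2k2 + 2k3 + k4) = 1.319944
t=2.210000, y=1.319944:
  k1 = f(2.210000, 1.319944) = -0.385378
  k2 = f(2.465000, 1.221672) = -0.473365
  k3 = f(2.465000, 1.199236) = -0.453172
  k4 = f(2.720000, 1.088826) = -0.570729
  y ← 1.319944 + (0.51/6)·(k1 + 2k2 + 2k3 + k4) = 1.081163
y(2.72) ≈ 1.0812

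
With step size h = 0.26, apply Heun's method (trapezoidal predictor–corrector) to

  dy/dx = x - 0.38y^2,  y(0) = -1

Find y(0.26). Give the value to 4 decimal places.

Heun: k1 = f(x_n, y_n); k2 = f(x_n + h, y_n + h·k1); y_{n+1} = y_n + (h/2)·(k1 + k2).
x=0.000000, y=-1.000000:
  k1 = f(0.000000, -1.000000) = -0.380000
  k2 = f(0.260000, -1.098800) = -0.198797
  y ← -1.000000 + (0.26/2)·(-0.380000 + (-0.198797)) = -1.075244
y(0.26) ≈ -1.0752

-1.0752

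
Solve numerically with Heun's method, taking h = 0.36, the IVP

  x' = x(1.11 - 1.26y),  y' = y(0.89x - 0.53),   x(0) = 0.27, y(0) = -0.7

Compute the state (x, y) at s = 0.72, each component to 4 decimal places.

Heun on (x,y): k1 = f(s_n, state_n); k2 = f(s_n + h, state_n + h·k1); state_{n+1} = state_n + (h/2)·(k1 + k2).
0.000000: (0.270000, -0.700000)
  k1 = (0.537840, 0.202790)
  predictor → (0.463622, -0.626996)
  k2 = (0.880889, 0.073594)
  → (0.525371, -0.650251)
0.360000: (0.525371, -0.650251)
  k1 = (1.013607, 0.040588)
  predictor → (0.890270, -0.635639)
  k2 = (1.701221, -0.166754)
  → (1.014040, -0.672961)
(x(0.72), y(0.72)) ≈ (1.0140, -0.6730)

1.0140, -0.6730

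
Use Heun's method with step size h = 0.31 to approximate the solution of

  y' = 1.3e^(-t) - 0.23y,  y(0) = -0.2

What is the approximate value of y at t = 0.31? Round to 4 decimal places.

0.1487

Heun: k1 = f(t_n, y_n); k2 = f(t_n + h, y_n + h·k1); y_{n+1} = y_n + (h/2)·(k1 + k2).
t=0.000000, y=-0.200000:
  k1 = f(0.000000, -0.200000) = 1.346000
  k2 = f(0.310000, 0.217260) = 0.903511
  y ← -0.200000 + (0.31/2)·(1.346000 + 0.903511) = 0.148674
y(0.31) ≈ 0.1487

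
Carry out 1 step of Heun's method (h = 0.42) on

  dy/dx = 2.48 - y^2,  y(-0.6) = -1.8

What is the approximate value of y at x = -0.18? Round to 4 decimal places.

Heun: k1 = f(x_n, y_n); k2 = f(x_n + h, y_n + h·k1); y_{n+1} = y_n + (h/2)·(k1 + k2).
x=-0.600000, y=-1.800000:
  k1 = f(-0.600000, -1.800000) = -0.760000
  k2 = f(-0.180000, -2.119200) = -2.011009
  y ← -1.800000 + (0.42/2)·(-0.760000 + (-2.011009)) = -2.381912
y(-0.18) ≈ -2.3819

-2.3819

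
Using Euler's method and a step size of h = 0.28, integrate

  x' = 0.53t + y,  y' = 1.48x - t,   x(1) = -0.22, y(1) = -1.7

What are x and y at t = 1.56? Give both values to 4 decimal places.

Euler on (x,y): x_{n+1} = x_n + h·x', y_{n+1} = y_n + h·y'.
1.000000: (-0.220000, -1.700000); f=(-1.170000, -1.325600) → (-0.547600, -2.071168)
1.280000: (-0.547600, -2.071168); f=(-1.392768, -2.090448) → (-0.937575, -2.656493)
(x(1.56), y(1.56)) ≈ (-0.9376, -2.6565)

-0.9376, -2.6565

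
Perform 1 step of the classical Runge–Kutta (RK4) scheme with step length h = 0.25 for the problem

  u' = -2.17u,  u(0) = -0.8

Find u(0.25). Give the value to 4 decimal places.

-0.4653

RK4: k1 = f(t_n, u_n); k2 = f(t_n + h/2, u_n + (h/2)·k1); k3 = f(t_n + h/2, u_n + (h/2)·k2); k4 = f(t_n + h, u_n + h·k3); u_{n+1} = u_n + (h/6)·(k1 + 2k2 + 2k3 + k4).
t=0.000000, u=-0.800000:
  k1 = f(0.000000, -0.800000) = 1.736000
  k2 = f(0.125000, -0.583000) = 1.265110
  k3 = f(0.125000, -0.641861) = 1.392839
  k4 = f(0.250000, -0.451790) = 0.980385
  u ← -0.800000 + (0.25/6)·(k1 + 2k2 + 2k3 + k4) = -0.465322
u(0.25) ≈ -0.4653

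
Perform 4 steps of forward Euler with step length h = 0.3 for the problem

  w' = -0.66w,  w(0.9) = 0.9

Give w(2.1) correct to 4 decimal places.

0.3723

Euler: w_{n+1} = w_n + h·f(t_n, w_n).
t=0.900000, w=0.900000: f=-0.594000 → w ← 0.900000 + 0.3·(-0.594000) = 0.721800
t=1.200000, w=0.721800: f=-0.476388 → w ← 0.721800 + 0.3·(-0.476388) = 0.578884
t=1.500000, w=0.578884: f=-0.382063 → w ← 0.578884 + 0.3·(-0.382063) = 0.464265
t=1.800000, w=0.464265: f=-0.306415 → w ← 0.464265 + 0.3·(-0.306415) = 0.372340
w(2.1) ≈ 0.3723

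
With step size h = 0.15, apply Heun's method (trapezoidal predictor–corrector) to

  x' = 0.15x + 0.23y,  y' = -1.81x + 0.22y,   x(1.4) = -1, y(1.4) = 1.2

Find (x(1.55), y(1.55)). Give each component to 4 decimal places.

-0.9755, 1.5137

Heun on (x,y): k1 = f(t_n, state_n); k2 = f(t_n + h, state_n + h·k1); state_{n+1} = state_n + (h/2)·(k1 + k2).
1.400000: (-1.000000, 1.200000)
  k1 = (0.126000, 2.074000)
  predictor → (-0.981100, 1.511100)
  k2 = (0.200388, 2.108233)
  → (-0.975521, 1.513667)
(x(1.55), y(1.55)) ≈ (-0.9755, 1.5137)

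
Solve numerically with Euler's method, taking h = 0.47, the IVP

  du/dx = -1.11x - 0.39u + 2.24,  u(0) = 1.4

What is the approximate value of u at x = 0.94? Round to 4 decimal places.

2.6012

Euler: u_{n+1} = u_n + h·f(x_n, u_n).
x=0.000000, u=1.400000: f=1.694000 → u ← 1.400000 + 0.47·1.694000 = 2.196180
x=0.470000, u=2.196180: f=0.861790 → u ← 2.196180 + 0.47·0.861790 = 2.601221
u(0.94) ≈ 2.6012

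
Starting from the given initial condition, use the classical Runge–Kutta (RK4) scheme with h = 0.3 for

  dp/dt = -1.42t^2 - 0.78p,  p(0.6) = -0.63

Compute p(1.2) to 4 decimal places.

RK4: k1 = f(t_n, p_n); k2 = f(t_n + h/2, p_n + (h/2)·k1); k3 = f(t_n + h/2, p_n + (h/2)·k2); k4 = f(t_n + h, p_n + h·k3); p_{n+1} = p_n + (h/6)·(k1 + 2k2 + 2k3 + k4).
t=0.600000, p=-0.630000:
  k1 = f(0.600000, -0.630000) = -0.019800
  k2 = f(0.750000, -0.632970) = -0.305033
  k3 = f(0.750000, -0.675755) = -0.271661
  k4 = f(0.900000, -0.711498) = -0.595231
  p ← -0.630000 + (0.3/6)·(k1 + 2k2 + 2k3 + k4) = -0.718421
t=0.900000, p=-0.718421:
  k1 = f(0.900000, -0.718421) = -0.589832
  k2 = f(1.050000, -0.806896) = -0.936171
  k3 = f(1.050000, -0.858847) = -0.895650
  k4 = f(1.200000, -0.987116) = -1.274850
  p ← -0.718421 + (0.3/6)·(k1 + 2k2 + 2k3 + k4) = -0.994837
p(1.2) ≈ -0.9948

-0.9948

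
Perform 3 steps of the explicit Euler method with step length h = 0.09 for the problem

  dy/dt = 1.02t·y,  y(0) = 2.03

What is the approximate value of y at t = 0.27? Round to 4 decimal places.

2.0806

Euler: y_{n+1} = y_n + h·f(t_n, y_n).
t=0.000000, y=2.030000: f=0.000000 → y ← 2.030000 + 0.09·0.000000 = 2.030000
t=0.090000, y=2.030000: f=0.186354 → y ← 2.030000 + 0.09·0.186354 = 2.046772
t=0.180000, y=2.046772: f=0.375787 → y ← 2.046772 + 0.09·0.375787 = 2.080593
y(0.27) ≈ 2.0806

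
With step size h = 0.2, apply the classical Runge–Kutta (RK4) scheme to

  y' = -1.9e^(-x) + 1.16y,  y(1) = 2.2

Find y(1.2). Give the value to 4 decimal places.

RK4: k1 = f(x_n, y_n); k2 = f(x_n + h/2, y_n + (h/2)·k1); k3 = f(x_n + h/2, y_n + (h/2)·k2); k4 = f(x_n + h, y_n + h·k3); y_{n+1} = y_n + (h/6)·(k1 + 2k2 + 2k3 + k4).
x=1.000000, y=2.200000:
  k1 = f(1.000000, 2.200000) = 1.853029
  k2 = f(1.100000, 2.385303) = 2.134496
  k3 = f(1.100000, 2.413450) = 2.167147
  k4 = f(1.200000, 2.633429) = 2.482509
  y ← 2.200000 + (0.2/6)·(k1 + 2k2 + 2k3 + k4) = 2.631294
y(1.2) ≈ 2.6313

2.6313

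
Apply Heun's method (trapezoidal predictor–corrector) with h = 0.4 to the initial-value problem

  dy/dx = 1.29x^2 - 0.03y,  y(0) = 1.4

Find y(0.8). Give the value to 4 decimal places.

1.6135

Heun: k1 = f(x_n, y_n); k2 = f(x_n + h, y_n + h·k1); y_{n+1} = y_n + (h/2)·(k1 + k2).
x=0.000000, y=1.400000:
  k1 = f(0.000000, 1.400000) = -0.042000
  k2 = f(0.400000, 1.383200) = 0.164904
  y ← 1.400000 + (0.4/2)·(-0.042000 + 0.164904) = 1.424581
x=0.400000, y=1.424581:
  k1 = f(0.400000, 1.424581) = 0.163663
  k2 = f(0.800000, 1.490046) = 0.780899
  y ← 1.424581 + (0.4/2)·(0.163663 + 0.780899) = 1.613493
y(0.8) ≈ 1.6135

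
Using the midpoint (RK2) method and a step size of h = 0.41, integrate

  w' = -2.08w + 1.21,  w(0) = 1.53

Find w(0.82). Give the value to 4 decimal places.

Midpoint: k1 = f(x_n, w_n); k2 = f(x_n + h/2, w_n + (h/2)·k1); w_{n+1} = w_n + h·k2.
x=0.000000, w=1.530000:
  k1 = f(0.000000, 1.530000) = -1.972400
  k2 = f(0.205000, 1.125658) = -1.131369
  w ← 1.530000 + 0.41·(-1.131369) = 1.066139
x=0.410000, w=1.066139:
  k1 = f(0.410000, 1.066139) = -1.007569
  k2 = f(0.615000, 0.859587) = -0.577941
  w ← 1.066139 + 0.41·(-0.577941) = 0.829183
w(0.82) ≈ 0.8292

0.8292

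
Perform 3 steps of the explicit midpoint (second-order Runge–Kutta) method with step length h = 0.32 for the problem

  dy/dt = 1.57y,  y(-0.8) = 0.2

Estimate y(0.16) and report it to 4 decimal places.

Midpoint: k1 = f(t_n, y_n); k2 = f(t_n + h/2, y_n + (h/2)·k1); y_{n+1} = y_n + h·k2.
t=-0.800000, y=0.200000:
  k1 = f(-0.800000, 0.200000) = 0.314000
  k2 = f(-0.640000, 0.250240) = 0.392877
  y ← 0.200000 + 0.32·0.392877 = 0.325721
t=-0.480000, y=0.325721:
  k1 = f(-0.480000, 0.325721) = 0.511381
  k2 = f(-0.320000, 0.407542) = 0.639840
  y ← 0.325721 + 0.32·0.639840 = 0.530469
t=-0.160000, y=0.530469:
  k1 = f(-0.160000, 0.530469) = 0.832837
  k2 = f(0.000000, 0.663723) = 1.042046
  y ← 0.530469 + 0.32·1.042046 = 0.863924
y(0.16) ≈ 0.8639

0.8639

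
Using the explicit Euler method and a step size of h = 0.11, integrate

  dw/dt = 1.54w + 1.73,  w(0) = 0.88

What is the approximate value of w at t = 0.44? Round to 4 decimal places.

Euler: w_{n+1} = w_n + h·f(t_n, w_n).
t=0.000000, w=0.880000: f=3.085200 → w ← 0.880000 + 0.11·3.085200 = 1.219372
t=0.110000, w=1.219372: f=3.607833 → w ← 1.219372 + 0.11·3.607833 = 1.616234
t=0.220000, w=1.616234: f=4.219000 → w ← 1.616234 + 0.11·4.219000 = 2.080324
t=0.330000, w=2.080324: f=4.933698 → w ← 2.080324 + 0.11·4.933698 = 2.623030
w(0.44) ≈ 2.6230

2.6230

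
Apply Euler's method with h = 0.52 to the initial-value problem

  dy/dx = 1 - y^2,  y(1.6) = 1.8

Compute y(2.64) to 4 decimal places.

0.9454

Euler: y_{n+1} = y_n + h·f(x_n, y_n).
x=1.600000, y=1.800000: f=-2.240000 → y ← 1.800000 + 0.52·(-2.240000) = 0.635200
x=2.120000, y=0.635200: f=0.596521 → y ← 0.635200 + 0.52·0.596521 = 0.945391
y(2.64) ≈ 0.9454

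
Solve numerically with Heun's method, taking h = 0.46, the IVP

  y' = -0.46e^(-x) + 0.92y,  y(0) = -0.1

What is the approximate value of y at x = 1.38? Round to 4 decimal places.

-1.1378

Heun: k1 = f(x_n, y_n); k2 = f(x_n + h, y_n + h·k1); y_{n+1} = y_n + (h/2)·(k1 + k2).
x=0.000000, y=-0.100000:
  k1 = f(0.000000, -0.100000) = -0.552000
  k2 = f(0.460000, -0.353920) = -0.615997
  y ← -0.100000 + (0.46/2)·(-0.552000 + (-0.615997)) = -0.368639
x=0.460000, y=-0.368639:
  k1 = f(0.460000, -0.368639) = -0.629539
  k2 = f(0.920000, -0.658227) = -0.788888
  y ← -0.368639 + (0.46/2)·(-0.629539 + (-0.788888)) = -0.694877
x=0.920000, y=-0.694877:
  k1 = f(0.920000, -0.694877) = -0.822606
  k2 = f(1.380000, -1.073276) = -1.103140
  y ← -0.694877 + (0.46/2)·(-0.822606 + (-1.103140)) = -1.137799
y(1.38) ≈ -1.1378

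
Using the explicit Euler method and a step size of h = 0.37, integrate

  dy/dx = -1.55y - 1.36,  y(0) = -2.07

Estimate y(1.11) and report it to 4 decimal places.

Euler: y_{n+1} = y_n + h·f(x_n, y_n).
x=0.000000, y=-2.070000: f=1.848500 → y ← -2.070000 + 0.37·1.848500 = -1.386055
x=0.370000, y=-1.386055: f=0.788385 → y ← -1.386055 + 0.37·0.788385 = -1.094352
x=0.740000, y=-1.094352: f=0.336246 → y ← -1.094352 + 0.37·0.336246 = -0.969941
y(1.11) ≈ -0.9699

-0.9699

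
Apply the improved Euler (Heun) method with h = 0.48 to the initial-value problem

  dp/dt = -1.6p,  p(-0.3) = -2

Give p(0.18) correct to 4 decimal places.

-1.0538

Heun: k1 = f(t_n, p_n); k2 = f(t_n + h, p_n + h·k1); p_{n+1} = p_n + (h/2)·(k1 + k2).
t=-0.300000, p=-2.000000:
  k1 = f(-0.300000, -2.000000) = 3.200000
  k2 = f(0.180000, -0.464000) = 0.742400
  p ← -2.000000 + (0.48/2)·(3.200000 + 0.742400) = -1.053824
p(0.18) ≈ -1.0538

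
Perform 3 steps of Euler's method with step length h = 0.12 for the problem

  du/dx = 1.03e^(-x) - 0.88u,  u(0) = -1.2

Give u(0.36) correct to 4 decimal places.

-0.5644

Euler: u_{n+1} = u_n + h·f(x_n, u_n).
x=0.000000, u=-1.200000: f=2.086000 → u ← -1.200000 + 0.12·2.086000 = -0.949680
x=0.120000, u=-0.949680: f=1.749246 → u ← -0.949680 + 0.12·1.749246 = -0.739770
x=0.240000, u=-0.739770: f=1.461225 → u ← -0.739770 + 0.12·1.461225 = -0.564423
u(0.36) ≈ -0.5644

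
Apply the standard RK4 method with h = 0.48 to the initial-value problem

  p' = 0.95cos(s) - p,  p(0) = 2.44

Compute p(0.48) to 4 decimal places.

RK4: k1 = f(s_n, p_n); k2 = f(s_n + h/2, p_n + (h/2)·k1); k3 = f(s_n + h/2, p_n + (h/2)·k2); k4 = f(s_n + h, p_n + h·k3); p_{n+1} = p_n + (h/6)·(k1 + 2k2 + 2k3 + k4).
s=0.000000, p=2.440000:
  k1 = f(0.000000, 2.440000) = -1.490000
  k2 = f(0.240000, 2.082400) = -1.159629
  k3 = f(0.240000, 2.161689) = -1.238918
  k4 = f(0.480000, 1.845319) = -1.002674
  p ← 2.440000 + (0.48/6)·(k1 + 2k2 + 2k3 + k4) = 1.856819
p(0.48) ≈ 1.8568

1.8568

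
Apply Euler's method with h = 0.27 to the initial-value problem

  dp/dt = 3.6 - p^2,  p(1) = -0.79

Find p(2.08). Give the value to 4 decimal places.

Euler: p_{n+1} = p_n + h·f(t_n, p_n).
t=1.000000, p=-0.790000: f=2.975900 → p ← -0.790000 + 0.27·2.975900 = 0.013493
t=1.270000, p=0.013493: f=3.599818 → p ← 0.013493 + 0.27·3.599818 = 0.985444
t=1.540000, p=0.985444: f=2.628900 → p ← 0.985444 + 0.27·2.628900 = 1.695247
t=1.810000, p=1.695247: f=0.726138 → p ← 1.695247 + 0.27·0.726138 = 1.891304
p(2.08) ≈ 1.8913

1.8913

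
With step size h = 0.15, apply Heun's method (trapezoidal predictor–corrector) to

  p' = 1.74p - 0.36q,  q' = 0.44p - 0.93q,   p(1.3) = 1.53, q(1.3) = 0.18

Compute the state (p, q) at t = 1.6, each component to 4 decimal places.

2.5306, 0.3666

Heun on (p,q): k1 = f(t_n, state_n); k2 = f(t_n + h, state_n + h·k1); state_{n+1} = state_n + (h/2)·(k1 + k2).
1.300000: (1.530000, 0.180000)
  k1 = (2.597400, 0.505800)
  predictor → (1.919610, 0.255870)
  k2 = (3.248008, 0.606669)
  → (1.968406, 0.263435)
1.450000: (1.968406, 0.263435)
  k1 = (3.330189, 0.621104)
  predictor → (2.467934, 0.356601)
  k2 = (4.165829, 0.754252)
  → (2.530607, 0.366587)
(p(1.6), q(1.6)) ≈ (2.5306, 0.3666)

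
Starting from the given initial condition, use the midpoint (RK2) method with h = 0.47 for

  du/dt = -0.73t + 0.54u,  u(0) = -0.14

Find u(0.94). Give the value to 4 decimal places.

Midpoint: k1 = f(t_n, u_n); k2 = f(t_n + h/2, u_n + (h/2)·k1); u_{n+1} = u_n + h·k2.
t=0.000000, u=-0.140000:
  k1 = f(0.000000, -0.140000) = -0.075600
  k2 = f(0.235000, -0.157766) = -0.256744
  u ← -0.140000 + 0.47·(-0.256744) = -0.260670
t=0.470000, u=-0.260670:
  k1 = f(0.470000, -0.260670) = -0.483862
  k2 = f(0.705000, -0.374377) = -0.716814
  u ← -0.260670 + 0.47·(-0.716814) = -0.597572
u(0.94) ≈ -0.5976

-0.5976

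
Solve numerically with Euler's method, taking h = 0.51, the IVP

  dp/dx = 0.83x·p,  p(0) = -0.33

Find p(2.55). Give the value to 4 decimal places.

-1.7639

Euler: p_{n+1} = p_n + h·f(x_n, p_n).
x=0.000000, p=-0.330000: f=0.000000 → p ← -0.330000 + 0.51·0.000000 = -0.330000
x=0.510000, p=-0.330000: f=-0.139689 → p ← -0.330000 + 0.51·(-0.139689) = -0.401241
x=1.020000, p=-0.401241: f=-0.339691 → p ← -0.401241 + 0.51·(-0.339691) = -0.574484
x=1.530000, p=-0.574484: f=-0.729537 → p ← -0.574484 + 0.51·(-0.729537) = -0.946548
x=2.040000, p=-0.946548: f=-1.602694 → p ← -0.946548 + 0.51·(-1.602694) = -1.763922
p(2.55) ≈ -1.7639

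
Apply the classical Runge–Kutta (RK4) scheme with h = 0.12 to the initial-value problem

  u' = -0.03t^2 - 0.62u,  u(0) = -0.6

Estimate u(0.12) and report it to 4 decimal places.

-0.5570

RK4: k1 = f(t_n, u_n); k2 = f(t_n + h/2, u_n + (h/2)·k1); k3 = f(t_n + h/2, u_n + (h/2)·k2); k4 = f(t_n + h, u_n + h·k3); u_{n+1} = u_n + (h/6)·(k1 + 2k2 + 2k3 + k4).
t=0.000000, u=-0.600000:
  k1 = f(0.000000, -0.600000) = 0.372000
  k2 = f(0.060000, -0.577680) = 0.358054
  k3 = f(0.060000, -0.578517) = 0.358572
  k4 = f(0.120000, -0.556971) = 0.344890
  u ← -0.600000 + (0.12/6)·(k1 + 2k2 + 2k3 + k4) = -0.556997
u(0.12) ≈ -0.5570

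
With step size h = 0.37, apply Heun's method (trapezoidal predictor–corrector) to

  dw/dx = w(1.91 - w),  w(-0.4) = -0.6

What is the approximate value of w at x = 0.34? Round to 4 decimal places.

-6.0041

Heun: k1 = f(x_n, w_n); k2 = f(x_n + h, w_n + h·k1); w_{n+1} = w_n + (h/2)·(k1 + k2).
x=-0.400000, w=-0.600000:
  k1 = f(-0.400000, -0.600000) = -1.506000
  k2 = f(-0.030000, -1.157220) = -3.549448
  w ← -0.600000 + (0.37/2)·(-1.506000 + (-3.549448)) = -1.535258
x=-0.030000, w=-1.535258:
  k1 = f(-0.030000, -1.535258) = -5.289360
  k2 = f(0.340000, -3.492321) = -18.866639
  w ← -1.535258 + (0.37/2)·(-5.289360 + (-18.866639)) = -6.004118
w(0.34) ≈ -6.0041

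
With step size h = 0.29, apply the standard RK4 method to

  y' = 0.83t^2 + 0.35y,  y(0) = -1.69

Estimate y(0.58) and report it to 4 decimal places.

-2.0135

RK4: k1 = f(t_n, y_n); k2 = f(t_n + h/2, y_n + (h/2)·k1); k3 = f(t_n + h/2, y_n + (h/2)·k2); k4 = f(t_n + h, y_n + h·k3); y_{n+1} = y_n + (h/6)·(k1 + 2k2 + 2k3 + k4).
t=0.000000, y=-1.690000:
  k1 = f(0.000000, -1.690000) = -0.591500
  k2 = f(0.145000, -1.775767) = -0.604068
  k3 = f(0.145000, -1.777590) = -0.604706
  k4 = f(0.290000, -1.865365) = -0.583075
  y ← -1.690000 + (0.29/6)·(k1 + 2k2 + 2k3 + k4) = -1.863619
t=0.290000, y=-1.863619:
  k1 = f(0.290000, -1.863619) = -0.582464
  k2 = f(0.435000, -1.948076) = -0.524770
  k3 = f(0.435000, -1.939711) = -0.521842
  k4 = f(0.580000, -2.014953) = -0.426022
  y ← -1.863619 + (0.29/6)·(k1 + 2k2 + 2k3 + k4) = -2.013535
y(0.58) ≈ -2.0135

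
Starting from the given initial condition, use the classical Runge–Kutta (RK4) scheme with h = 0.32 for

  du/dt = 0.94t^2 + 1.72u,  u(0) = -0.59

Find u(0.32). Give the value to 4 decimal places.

-1.0109

RK4: k1 = f(t_n, u_n); k2 = f(t_n + h/2, u_n + (h/2)·k1); k3 = f(t_n + h/2, u_n + (h/2)·k2); k4 = f(t_n + h, u_n + h·k3); u_{n+1} = u_n + (h/6)·(k1 + 2k2 + 2k3 + k4).
t=0.000000, u=-0.590000:
  k1 = f(0.000000, -0.590000) = -1.014800
  k2 = f(0.160000, -0.752368) = -1.270009
  k3 = f(0.160000, -0.793201) = -1.340242
  k4 = f(0.320000, -1.018878) = -1.656213
  u ← -0.590000 + (0.32/6)·(k1 + 2k2 + 2k3 + k4) = -1.010881
u(0.32) ≈ -1.0109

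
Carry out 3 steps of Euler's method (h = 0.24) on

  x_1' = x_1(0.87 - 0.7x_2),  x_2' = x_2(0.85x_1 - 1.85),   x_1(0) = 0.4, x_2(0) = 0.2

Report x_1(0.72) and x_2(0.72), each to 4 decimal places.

0.6669, 0.0557

Euler on (x_1,x_2): x_1_{n+1} = x_1_n + h·x_1', x_2_{n+1} = x_2_n + h·x_2'.
0.000000: (0.400000, 0.200000); f=(0.292000, -0.302000) → (0.470080, 0.127520)
0.240000: (0.470080, 0.127520); f=(0.367008, -0.184959) → (0.558162, 0.083130)
0.480000: (0.558162, 0.083130); f=(0.453121, -0.114350) → (0.666911, 0.055686)
(x_1(0.72), x_2(0.72)) ≈ (0.6669, 0.0557)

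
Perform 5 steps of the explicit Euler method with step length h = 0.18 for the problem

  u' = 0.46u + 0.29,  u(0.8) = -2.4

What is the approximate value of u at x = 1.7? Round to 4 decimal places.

Euler: u_{n+1} = u_n + h·f(x_n, u_n).
x=0.800000, u=-2.400000: f=-0.814000 → u ← -2.400000 + 0.18·(-0.814000) = -2.546520
x=0.980000, u=-2.546520: f=-0.881399 → u ← -2.546520 + 0.18·(-0.881399) = -2.705172
x=1.160000, u=-2.705172: f=-0.954379 → u ← -2.705172 + 0.18·(-0.954379) = -2.876960
x=1.340000, u=-2.876960: f=-1.033402 → u ← -2.876960 + 0.18·(-1.033402) = -3.062972
x=1.520000, u=-3.062972: f=-1.118967 → u ← -3.062972 + 0.18·(-1.118967) = -3.264386
u(1.7) ≈ -3.2644

-3.2644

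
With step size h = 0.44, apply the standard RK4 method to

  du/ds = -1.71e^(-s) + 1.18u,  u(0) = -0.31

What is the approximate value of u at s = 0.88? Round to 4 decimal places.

-2.7654

RK4: k1 = f(s_n, u_n); k2 = f(s_n + h/2, u_n + (h/2)·k1); k3 = f(s_n + h/2, u_n + (h/2)·k2); k4 = f(s_n + h, u_n + h·k3); u_{n+1} = u_n + (h/6)·(k1 + 2k2 + 2k3 + k4).
s=0.000000, u=-0.310000:
  k1 = f(0.000000, -0.310000) = -2.075800
  k2 = f(0.220000, -0.766676) = -2.276985
  k3 = f(0.220000, -0.810937) = -2.329212
  k4 = f(0.440000, -1.334853) = -2.676429
  u ← -0.310000 + (0.44/6)·(k1 + 2k2 + 2k3 + k4) = -1.334072
s=0.440000, u=-1.334072:
  k1 = f(0.440000, -1.334072) = -2.675508
  k2 = f(0.660000, -1.922684) = -3.152583
  k3 = f(0.660000, -2.027641) = -3.276432
  k4 = f(0.880000, -2.775702) = -3.984608
  u ← -1.334072 + (0.44/6)·(k1 + 2k2 + 2k3 + k4) = -2.765403
u(0.88) ≈ -2.7654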